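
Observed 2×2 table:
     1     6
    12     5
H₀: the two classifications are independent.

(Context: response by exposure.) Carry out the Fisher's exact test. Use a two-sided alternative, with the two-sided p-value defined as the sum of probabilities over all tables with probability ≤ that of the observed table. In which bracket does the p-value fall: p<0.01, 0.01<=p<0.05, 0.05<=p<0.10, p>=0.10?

Margins: r₁=7, r₂=17, c₁=13, c₂=11, n=24
p_obs = C(7,1)·C(17,12)/C(24,13); sum pmf over tables with pmf ≤ p_obs
p-value (two-sided) = 0.02326
→ bracket: 0.01<=p<0.05

p-value bracket: 0.01<=p<0.05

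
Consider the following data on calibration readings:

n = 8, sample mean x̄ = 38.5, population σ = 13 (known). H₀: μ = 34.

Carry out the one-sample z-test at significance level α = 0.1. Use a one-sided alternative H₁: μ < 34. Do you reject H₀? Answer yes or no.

SE = σ/√n = 13/√8 = 4.5962
z = (x̄−μ₀)/SE = (38.5−34)/4.5962 = 0.9791
p-value (one-sided, H₁ less) = 0.83623
At α=0.1: p ≥ α → fail to reject H₀

reject H₀: no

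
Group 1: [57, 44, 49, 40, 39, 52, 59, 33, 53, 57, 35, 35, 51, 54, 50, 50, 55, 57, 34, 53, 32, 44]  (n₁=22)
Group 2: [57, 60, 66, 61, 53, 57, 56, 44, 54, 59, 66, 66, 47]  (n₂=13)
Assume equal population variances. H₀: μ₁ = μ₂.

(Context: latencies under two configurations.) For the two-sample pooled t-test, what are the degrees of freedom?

df = n₁ + n₂ − 2 = 22 + 13 − 2 = 33

degrees of freedom = 33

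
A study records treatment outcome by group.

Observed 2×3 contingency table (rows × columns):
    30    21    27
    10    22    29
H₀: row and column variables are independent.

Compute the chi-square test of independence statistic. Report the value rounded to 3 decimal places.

test statistic = 8.137

Row totals [78, 61], col totals [40, 43, 56], n=139
χ² = (30−22.45)²/22.45 + (21−24.13)²/24.13 + (27−31.42)²/31.42 + (10−17.55)²/17.55 + (22−18.87)²/18.87 + (29−24.58)²/24.58 = 8.1373
df = 2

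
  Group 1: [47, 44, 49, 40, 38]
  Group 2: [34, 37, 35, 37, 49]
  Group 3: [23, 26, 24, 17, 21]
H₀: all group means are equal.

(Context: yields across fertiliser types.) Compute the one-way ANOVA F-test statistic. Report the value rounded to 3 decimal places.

Group means [43.60, 38.40, 22.20], grand mean 34.733
SSB = Σnᵢ(x̄ᵢ−x̄)² = 1245.733; SSW = ΣΣ(x−x̄ᵢ)² = 279.200
MSB = 1245.733/2 = 622.8667; MSW = 279.200/12 = 23.2667
F = MSB/MSW = 26.7708
df = (2, 12)

test statistic = 26.771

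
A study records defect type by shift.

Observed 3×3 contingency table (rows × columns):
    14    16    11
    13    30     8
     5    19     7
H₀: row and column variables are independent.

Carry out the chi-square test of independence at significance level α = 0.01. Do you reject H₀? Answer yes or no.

Row totals [41, 51, 31], col totals [32, 65, 26], n=123
χ² = (14−10.67)²/10.67 + (16−21.67)²/21.67 + (11−8.67)²/8.67 + (13−13.27)²/13.27 + (30−26.95)²/26.95 + (8−10.78)²/10.78 + (5−8.07)²/8.07 + (19−16.38)²/16.38 + (7−6.55)²/6.55 = 5.8331
df = 4
p-value (upper-tail) = 0.21197
At α=0.01: p ≥ α → fail to reject H₀

reject H₀: no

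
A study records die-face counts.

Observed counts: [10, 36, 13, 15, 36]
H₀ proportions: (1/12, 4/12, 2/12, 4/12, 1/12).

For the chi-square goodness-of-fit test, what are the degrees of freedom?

degrees of freedom = 4

df = k − 1 = 5 − 1 = 4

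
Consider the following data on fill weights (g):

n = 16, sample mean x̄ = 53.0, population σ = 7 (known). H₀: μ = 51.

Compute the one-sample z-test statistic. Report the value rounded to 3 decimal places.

SE = σ/√n = 7/√16 = 1.7500
z = (x̄−μ₀)/SE = (53.0−51)/1.7500 = 1.1429

test statistic = 1.143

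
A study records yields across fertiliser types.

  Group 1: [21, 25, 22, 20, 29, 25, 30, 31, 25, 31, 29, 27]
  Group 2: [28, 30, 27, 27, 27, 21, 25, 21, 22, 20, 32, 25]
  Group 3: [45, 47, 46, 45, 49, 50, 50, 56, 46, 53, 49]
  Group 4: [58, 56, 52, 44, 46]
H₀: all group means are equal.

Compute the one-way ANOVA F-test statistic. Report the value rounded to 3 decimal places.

test statistic = 109.478

Group means [26.25, 25.42, 48.73, 51.20], grand mean 35.300
SSB = Σnᵢ(x̄ᵢ−x̄)² = 5402.252; SSW = ΣΣ(x−x̄ᵢ)² = 592.148
MSB = 5402.252/3 = 1800.7505; MSW = 592.148/36 = 16.4486
F = MSB/MSW = 109.4776
df = (3, 36)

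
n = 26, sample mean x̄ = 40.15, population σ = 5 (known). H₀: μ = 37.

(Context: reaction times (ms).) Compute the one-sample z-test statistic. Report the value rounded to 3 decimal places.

test statistic = 3.212

SE = σ/√n = 5/√26 = 0.9806
z = (x̄−μ₀)/SE = (40.15−37)/0.9806 = 3.2124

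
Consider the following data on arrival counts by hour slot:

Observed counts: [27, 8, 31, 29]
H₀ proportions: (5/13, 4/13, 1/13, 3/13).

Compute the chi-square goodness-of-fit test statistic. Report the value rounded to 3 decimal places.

n = 95; E_i = n·p_i = [36.54, 29.23, 7.31, 21.92]
χ² = (27−36.54)²/36.54 + (8−29.23)²/29.23 + (31−7.31)²/7.31 + (29−21.92)²/21.92 = 97.0077
df = 3

test statistic = 97.008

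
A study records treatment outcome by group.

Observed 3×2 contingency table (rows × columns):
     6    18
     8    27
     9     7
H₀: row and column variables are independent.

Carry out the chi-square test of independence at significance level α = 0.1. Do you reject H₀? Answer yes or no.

reject H₀: yes

Row totals [24, 35, 16], col totals [23, 52], n=75
χ² = (6−7.36)²/7.36 + (18−16.64)²/16.64 + (8−10.73)²/10.73 + (27−24.27)²/24.27 + (9−4.91)²/4.91 + (7−11.09)²/11.09 = 6.2916
df = 2
p-value (upper-tail) = 0.04303
At α=0.1: p < α → reject H₀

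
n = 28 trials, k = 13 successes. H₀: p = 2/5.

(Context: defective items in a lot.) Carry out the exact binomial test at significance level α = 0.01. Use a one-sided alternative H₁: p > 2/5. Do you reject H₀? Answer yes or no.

Exact binomial: n=28, k=13, p₀=2/5=0.4000
P(X≥13) from Σ C(n,i)·p₀^i·(1−p₀)^(n−i)
p-value (one-sided, H₁ greater) = 0.30499
At α=0.01: p ≥ α → fail to reject H₀

reject H₀: no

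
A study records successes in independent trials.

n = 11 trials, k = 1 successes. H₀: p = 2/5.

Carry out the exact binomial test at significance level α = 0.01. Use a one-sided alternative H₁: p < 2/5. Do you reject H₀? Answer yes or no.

Exact binomial: n=11, k=1, p₀=2/5=0.4000
P(X≤1) from Σ C(n,i)·p₀^i·(1−p₀)^(n−i)
p-value (one-sided, H₁ less) = 0.03023
At α=0.01: p ≥ α → fail to reject H₀

reject H₀: no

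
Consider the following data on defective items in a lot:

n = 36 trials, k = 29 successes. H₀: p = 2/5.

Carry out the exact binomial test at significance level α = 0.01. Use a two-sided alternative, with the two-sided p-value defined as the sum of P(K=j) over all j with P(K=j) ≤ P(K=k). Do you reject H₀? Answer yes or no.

reject H₀: yes

Exact binomial: n=36, k=29, p₀=2/5=0.4000
P(X=j) = C(n,j)·p₀^j·(1−p₀)^(n−j); p = Σ P(X=j) over j with P(X=j) ≤ P(X=29)
p-value (two-sided) = 0.00000
At α=0.01: p < α → reject H₀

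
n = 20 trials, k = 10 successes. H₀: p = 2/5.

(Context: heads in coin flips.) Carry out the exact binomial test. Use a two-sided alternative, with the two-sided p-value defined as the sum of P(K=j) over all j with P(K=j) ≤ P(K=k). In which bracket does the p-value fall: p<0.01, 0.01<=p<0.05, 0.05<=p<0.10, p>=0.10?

p-value bracket: p>=0.10

Exact binomial: n=20, k=10, p₀=2/5=0.4000
P(X=j) = C(n,j)·p₀^j·(1−p₀)^(n−j); p = Σ P(X=j) over j with P(X=j) ≤ P(X=10)
p-value (two-sided) = 0.37026
→ bracket: p>=0.10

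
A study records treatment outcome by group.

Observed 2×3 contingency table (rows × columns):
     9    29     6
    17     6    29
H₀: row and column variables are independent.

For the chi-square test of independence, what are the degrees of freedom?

df = (r−1)(c−1) = (2−1)·(3−1) = 2

degrees of freedom = 2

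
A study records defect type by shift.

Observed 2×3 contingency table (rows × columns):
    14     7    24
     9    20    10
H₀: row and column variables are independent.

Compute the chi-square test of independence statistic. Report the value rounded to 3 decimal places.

test statistic = 12.747

Row totals [45, 39], col totals [23, 27, 34], n=84
χ² = (14−12.32)²/12.32 + (7−14.46)²/14.46 + (24−18.21)²/18.21 + (9−10.68)²/10.68 + (20−12.54)²/12.54 + (10−15.79)²/15.79 = 12.7474
df = 2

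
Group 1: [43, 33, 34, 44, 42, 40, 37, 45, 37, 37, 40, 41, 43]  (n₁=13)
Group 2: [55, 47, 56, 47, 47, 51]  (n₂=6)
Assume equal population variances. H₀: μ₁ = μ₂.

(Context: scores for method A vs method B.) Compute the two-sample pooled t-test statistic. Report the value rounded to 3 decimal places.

test statistic = -5.575

x̄₁=39.692, s₁=3.816, n₁=13
x̄₂=50.500, s₂=4.183, n₂=6
s_p² = [12·3.816² + 5·4.183²]/17 = 15.4276
SE = √(s_p²·(1/13+1/6)) = 1.9386
t = (39.692−50.500)/1.9386 = -5.5751
df = 17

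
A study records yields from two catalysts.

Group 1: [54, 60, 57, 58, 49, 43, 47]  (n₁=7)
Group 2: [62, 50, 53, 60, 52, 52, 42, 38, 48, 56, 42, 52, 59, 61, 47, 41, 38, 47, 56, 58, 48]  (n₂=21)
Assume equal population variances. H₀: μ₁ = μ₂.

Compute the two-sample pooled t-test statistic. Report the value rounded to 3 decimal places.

x̄₁=52.571, s₁=6.347, n₁=7
x̄₂=50.571, s₂=7.480, n₂=21
s_p² = [6·6.347² + 20·7.480²]/26 = 52.3407
SE = √(s_p²·(1/7+1/21)) = 3.1575
t = (52.571−50.571)/3.1575 = 0.6334
df = 26

test statistic = 0.633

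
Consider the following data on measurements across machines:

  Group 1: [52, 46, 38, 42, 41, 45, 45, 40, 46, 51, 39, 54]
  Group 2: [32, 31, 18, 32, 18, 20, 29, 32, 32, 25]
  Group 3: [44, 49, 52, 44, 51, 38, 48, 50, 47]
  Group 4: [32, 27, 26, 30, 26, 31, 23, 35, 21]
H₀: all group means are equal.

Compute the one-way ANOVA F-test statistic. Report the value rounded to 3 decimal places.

test statistic = 43.067

Group means [44.92, 26.90, 47.00, 27.89], grand mean 37.050
SSB = Σnᵢ(x̄ᵢ−x̄)² = 3419.194; SSW = ΣΣ(x−x̄ᵢ)² = 952.706
MSB = 3419.194/3 = 1139.7315; MSW = 952.706/36 = 26.4640
F = MSB/MSW = 43.0672
df = (3, 36)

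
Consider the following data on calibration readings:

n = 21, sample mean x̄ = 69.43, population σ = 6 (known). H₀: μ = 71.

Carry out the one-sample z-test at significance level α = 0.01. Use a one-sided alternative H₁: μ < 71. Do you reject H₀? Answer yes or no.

SE = σ/√n = 6/√21 = 1.3093
z = (x̄−μ₀)/SE = (69.43−71)/1.3093 = -1.1991
p-value (one-sided, H₁ less) = 0.11524
At α=0.01: p ≥ α → fail to reject H₀

reject H₀: no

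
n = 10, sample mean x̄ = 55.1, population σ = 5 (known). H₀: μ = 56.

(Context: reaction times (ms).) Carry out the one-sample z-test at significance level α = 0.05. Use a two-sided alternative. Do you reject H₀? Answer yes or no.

reject H₀: no

SE = σ/√n = 5/√10 = 1.5811
z = (x̄−μ₀)/SE = (55.1−56)/1.5811 = -0.5692
p-value (two-sided) = 0.56921
At α=0.05: p ≥ α → fail to reject H₀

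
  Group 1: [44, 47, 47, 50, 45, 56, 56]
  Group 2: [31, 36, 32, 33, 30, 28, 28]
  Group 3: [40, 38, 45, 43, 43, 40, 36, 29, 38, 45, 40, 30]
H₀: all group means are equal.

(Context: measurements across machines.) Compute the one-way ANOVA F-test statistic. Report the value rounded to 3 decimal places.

test statistic = 27.007

Group means [49.29, 31.14, 38.92], grand mean 39.615
SSB = Σnᵢ(x̄ᵢ−x̄)² = 1162.951; SSW = ΣΣ(x−x̄ᵢ)² = 495.202
MSB = 1162.951/2 = 581.4757; MSW = 495.202/23 = 21.5305
F = MSB/MSW = 27.0070
df = (2, 23)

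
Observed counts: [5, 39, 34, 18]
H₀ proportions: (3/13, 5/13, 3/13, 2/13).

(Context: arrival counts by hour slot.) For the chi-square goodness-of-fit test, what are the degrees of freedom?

degrees of freedom = 3

df = k − 1 = 4 − 1 = 3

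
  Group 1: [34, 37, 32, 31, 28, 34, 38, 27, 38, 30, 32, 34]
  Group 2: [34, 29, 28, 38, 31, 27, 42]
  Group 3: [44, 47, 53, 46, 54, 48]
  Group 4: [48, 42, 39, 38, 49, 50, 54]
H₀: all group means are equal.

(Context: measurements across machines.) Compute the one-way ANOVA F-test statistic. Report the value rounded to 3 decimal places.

test statistic = 23.475

Group means [32.92, 32.71, 48.67, 45.71], grand mean 38.625
SSB = Σnᵢ(x̄ᵢ−x̄)² = 1592.393; SSW = ΣΣ(x−x̄ᵢ)² = 633.107
MSB = 1592.393/3 = 530.7976; MSW = 633.107/28 = 22.6110
F = MSB/MSW = 23.4752
df = (3, 28)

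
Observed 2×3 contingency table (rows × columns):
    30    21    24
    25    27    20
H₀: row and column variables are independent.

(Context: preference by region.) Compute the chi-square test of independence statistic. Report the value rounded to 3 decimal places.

Row totals [75, 72], col totals [55, 48, 44], n=147
χ² = (30−28.06)²/28.06 + (21−24.49)²/24.49 + (24−22.45)²/22.45 + (25−26.94)²/26.94 + (27−23.51)²/23.51 + (20−21.55)²/21.55 = 1.5076
df = 2

test statistic = 1.508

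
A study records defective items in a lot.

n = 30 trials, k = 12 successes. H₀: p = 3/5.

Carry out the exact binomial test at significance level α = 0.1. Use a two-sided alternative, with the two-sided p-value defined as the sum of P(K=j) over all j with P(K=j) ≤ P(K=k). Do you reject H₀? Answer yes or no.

reject H₀: yes

Exact binomial: n=30, k=12, p₀=3/5=0.6000
P(X=j) = C(n,j)·p₀^j·(1−p₀)^(n−j); p = Σ P(X=j) over j with P(X=j) ≤ P(X=12)
p-value (two-sided) = 0.03842
At α=0.1: p < α → reject H₀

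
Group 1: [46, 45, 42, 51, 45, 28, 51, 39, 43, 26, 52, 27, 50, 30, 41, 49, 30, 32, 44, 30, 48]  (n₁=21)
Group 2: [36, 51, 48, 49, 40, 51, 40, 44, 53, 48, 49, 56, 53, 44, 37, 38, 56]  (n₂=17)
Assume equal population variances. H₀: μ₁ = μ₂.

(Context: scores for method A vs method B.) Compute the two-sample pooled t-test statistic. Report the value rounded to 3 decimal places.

test statistic = -2.380

x̄₁=40.429, s₁=8.992, n₁=21
x̄₂=46.647, s₂=6.576, n₂=17
s_p² = [20·8.992² + 16·6.576²]/36 = 64.1396
SE = √(s_p²·(1/21+1/17)) = 2.6129
t = (40.429−46.647)/2.6129 = -2.3799
df = 36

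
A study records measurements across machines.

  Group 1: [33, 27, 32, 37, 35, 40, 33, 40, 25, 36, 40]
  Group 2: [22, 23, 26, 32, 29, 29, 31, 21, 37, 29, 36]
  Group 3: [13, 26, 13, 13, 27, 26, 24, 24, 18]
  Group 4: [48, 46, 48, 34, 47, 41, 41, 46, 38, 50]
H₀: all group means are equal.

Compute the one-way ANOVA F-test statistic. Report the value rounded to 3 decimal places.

test statistic = 32.008

Group means [34.36, 28.64, 20.44, 43.90], grand mean 32.098
SSB = Σnᵢ(x̄ᵢ−x̄)² = 2803.397; SSW = ΣΣ(x−x̄ᵢ)² = 1080.213
MSB = 2803.397/3 = 934.4655; MSW = 1080.213/37 = 29.1949
F = MSB/MSW = 32.0078
df = (3, 37)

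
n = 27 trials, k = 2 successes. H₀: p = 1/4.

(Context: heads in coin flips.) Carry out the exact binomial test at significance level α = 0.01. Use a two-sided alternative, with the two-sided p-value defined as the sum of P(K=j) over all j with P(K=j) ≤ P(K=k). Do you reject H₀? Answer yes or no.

Exact binomial: n=27, k=2, p₀=1/4=0.2500
P(X=j) = C(n,j)·p₀^j·(1−p₀)^(n−j); p = Σ P(X=j) over j with P(X=j) ≤ P(X=2)
p-value (two-sided) = 0.04236
At α=0.01: p ≥ α → fail to reject H₀

reject H₀: no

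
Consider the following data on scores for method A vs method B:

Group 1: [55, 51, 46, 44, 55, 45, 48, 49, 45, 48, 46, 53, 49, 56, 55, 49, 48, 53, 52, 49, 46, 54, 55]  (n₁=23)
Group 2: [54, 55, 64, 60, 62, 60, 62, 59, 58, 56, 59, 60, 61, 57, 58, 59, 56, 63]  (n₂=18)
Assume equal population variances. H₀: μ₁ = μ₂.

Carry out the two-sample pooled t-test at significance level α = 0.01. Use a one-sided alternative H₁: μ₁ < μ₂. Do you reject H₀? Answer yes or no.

reject H₀: yes

x̄₁=50.043, s₁=3.843, n₁=23
x̄₂=59.056, s₂=2.775, n₂=18
s_p² = [22·3.843² + 17·2.775²]/39 = 11.6898
SE = √(s_p²·(1/23+1/18)) = 1.0760
t = (50.043−59.056)/1.0760 = -8.3759
df = 39
p-value (one-sided, H₁ less) = 0.00000
At α=0.01: p < α → reject H₀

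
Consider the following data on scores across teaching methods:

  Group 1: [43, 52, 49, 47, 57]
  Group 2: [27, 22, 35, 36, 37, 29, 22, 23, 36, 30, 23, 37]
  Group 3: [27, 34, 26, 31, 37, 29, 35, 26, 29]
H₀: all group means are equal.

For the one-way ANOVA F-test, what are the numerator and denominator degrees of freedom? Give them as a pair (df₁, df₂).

degrees of freedom = [2, 23]

k = 3 groups, N = 26 total
df = (k−1, N−k) = (3−1, 26−3) = (2, 23)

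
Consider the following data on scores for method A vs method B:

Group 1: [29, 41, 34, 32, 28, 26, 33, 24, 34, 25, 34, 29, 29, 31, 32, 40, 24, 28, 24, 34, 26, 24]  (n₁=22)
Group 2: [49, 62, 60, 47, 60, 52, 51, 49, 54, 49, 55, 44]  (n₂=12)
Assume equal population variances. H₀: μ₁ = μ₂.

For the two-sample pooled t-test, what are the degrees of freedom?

df = n₁ + n₂ − 2 = 22 + 12 − 2 = 32

degrees of freedom = 32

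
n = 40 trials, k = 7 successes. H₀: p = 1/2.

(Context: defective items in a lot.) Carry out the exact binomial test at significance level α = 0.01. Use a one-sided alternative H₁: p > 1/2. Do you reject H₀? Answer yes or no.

Exact binomial: n=40, k=7, p₀=1/2=0.5000
P(X≥7) from Σ C(n,i)·p₀^i·(1−p₀)^(n−i)
p-value (one-sided, H₁ greater) = 1.00000
At α=0.01: p ≥ α → fail to reject H₀

reject H₀: no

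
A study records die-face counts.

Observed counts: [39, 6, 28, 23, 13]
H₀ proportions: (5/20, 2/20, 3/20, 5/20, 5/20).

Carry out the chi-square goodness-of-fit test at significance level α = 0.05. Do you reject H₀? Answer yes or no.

n = 109; E_i = n·p_i = [27.25, 10.90, 16.35, 27.25, 27.25]
χ² = (39−27.25)²/27.25 + (6−10.90)²/10.90 + (28−16.35)²/16.35 + (23−27.25)²/27.25 + (13−27.25)²/27.25 = 23.6850
df = 4
p-value (upper-tail) = 0.00009
At α=0.05: p < α → reject H₀

reject H₀: yes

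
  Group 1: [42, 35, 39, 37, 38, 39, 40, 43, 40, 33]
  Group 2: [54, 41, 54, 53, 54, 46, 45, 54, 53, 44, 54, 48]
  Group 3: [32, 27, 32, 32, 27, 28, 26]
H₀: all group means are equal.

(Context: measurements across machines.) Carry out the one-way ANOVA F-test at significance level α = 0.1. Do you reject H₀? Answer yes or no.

reject H₀: yes

Group means [38.60, 50.00, 29.14], grand mean 41.034
SSB = Σnᵢ(x̄ᵢ−x̄)² = 2013.708; SSW = ΣΣ(x−x̄ᵢ)² = 387.257
MSB = 2013.708/2 = 1006.8542; MSW = 387.257/26 = 14.8945
F = MSB/MSW = 67.5990
df = (2, 26)
p-value (upper-tail) = 0.00000
At α=0.1: p < α → reject H₀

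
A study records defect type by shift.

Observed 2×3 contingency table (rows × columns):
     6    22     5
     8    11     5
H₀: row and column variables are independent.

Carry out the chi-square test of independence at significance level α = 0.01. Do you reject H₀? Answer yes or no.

reject H₀: no

Row totals [33, 24], col totals [14, 33, 10], n=57
χ² = (6−8.11)²/8.11 + (22−19.11)²/19.11 + (5−5.79)²/5.79 + (8−5.89)²/5.89 + (11−13.89)²/13.89 + (5−4.21)²/4.21 = 2.5960
df = 2
p-value (upper-tail) = 0.27307
At α=0.01: p ≥ α → fail to reject H₀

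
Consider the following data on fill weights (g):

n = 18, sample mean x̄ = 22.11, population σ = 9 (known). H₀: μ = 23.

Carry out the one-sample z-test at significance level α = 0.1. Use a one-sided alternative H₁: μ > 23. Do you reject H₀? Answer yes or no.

SE = σ/√n = 9/√18 = 2.1213
z = (x̄−μ₀)/SE = (22.11−23)/2.1213 = -0.4196
p-value (one-sided, H₁ greater) = 0.66259
At α=0.1: p ≥ α → fail to reject H₀

reject H₀: no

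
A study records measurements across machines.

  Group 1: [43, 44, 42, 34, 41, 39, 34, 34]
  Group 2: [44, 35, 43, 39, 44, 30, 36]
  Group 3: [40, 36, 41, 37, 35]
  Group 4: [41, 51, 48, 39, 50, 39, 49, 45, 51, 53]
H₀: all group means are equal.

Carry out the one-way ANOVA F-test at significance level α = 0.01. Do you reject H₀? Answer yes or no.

reject H₀: yes

Group means [38.88, 38.71, 37.80, 46.60], grand mean 41.233
SSB = Σnᵢ(x̄ᵢ−x̄)² = 435.863; SSW = ΣΣ(x−x̄ᵢ)² = 575.504
MSB = 435.863/3 = 145.2877; MSW = 575.504/26 = 22.1348
F = MSB/MSW = 6.5638
df = (3, 26)
p-value (upper-tail) = 0.00188
At α=0.01: p < α → reject H₀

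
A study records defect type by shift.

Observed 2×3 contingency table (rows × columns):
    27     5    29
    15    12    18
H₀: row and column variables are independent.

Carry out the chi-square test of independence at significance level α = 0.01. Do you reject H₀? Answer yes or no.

reject H₀: no

Row totals [61, 45], col totals [42, 17, 47], n=106
χ² = (27−24.17)²/24.17 + (5−9.78)²/9.78 + (29−27.05)²/27.05 + (15−17.83)²/17.83 + (12−7.22)²/7.22 + (18−19.95)²/19.95 = 6.6212
df = 2
p-value (upper-tail) = 0.03650
At α=0.01: p ≥ α → fail to reject H₀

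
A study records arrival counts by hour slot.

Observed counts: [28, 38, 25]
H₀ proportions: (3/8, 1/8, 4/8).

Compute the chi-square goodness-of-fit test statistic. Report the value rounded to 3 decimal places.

n = 91; E_i = n·p_i = [34.12, 11.38, 45.50]
χ² = (28−34.12)²/34.12 + (38−11.38)²/11.38 + (25−45.50)²/45.50 = 72.6557
df = 2

test statistic = 72.656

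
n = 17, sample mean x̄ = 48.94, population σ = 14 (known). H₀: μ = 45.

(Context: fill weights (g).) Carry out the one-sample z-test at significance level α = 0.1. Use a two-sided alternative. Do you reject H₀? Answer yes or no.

reject H₀: no

SE = σ/√n = 14/√17 = 3.3955
z = (x̄−μ₀)/SE = (48.94−45)/3.3955 = 1.1604
p-value (two-sided) = 0.24590
At α=0.1: p ≥ α → fail to reject H₀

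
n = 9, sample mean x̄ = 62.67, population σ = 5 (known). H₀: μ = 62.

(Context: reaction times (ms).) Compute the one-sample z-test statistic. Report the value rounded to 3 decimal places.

SE = σ/√n = 5/√9 = 1.6667
z = (x̄−μ₀)/SE = (62.67−62)/1.6667 = 0.4020

test statistic = 0.402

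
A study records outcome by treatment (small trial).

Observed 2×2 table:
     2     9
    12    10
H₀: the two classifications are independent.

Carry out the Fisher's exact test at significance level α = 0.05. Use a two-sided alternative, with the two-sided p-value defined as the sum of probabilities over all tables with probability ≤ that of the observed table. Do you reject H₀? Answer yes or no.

Margins: r₁=11, r₂=22, c₁=14, c₂=19, n=33
p_obs = C(11,2)·C(22,12)/C(33,14); sum pmf over tables with pmf ≤ p_obs
p-value (two-sided) = 0.06741
At α=0.05: p ≥ α → fail to reject H₀

reject H₀: no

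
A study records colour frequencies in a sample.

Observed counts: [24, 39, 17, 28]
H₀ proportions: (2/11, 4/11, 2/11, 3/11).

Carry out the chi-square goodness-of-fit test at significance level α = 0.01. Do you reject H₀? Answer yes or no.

reject H₀: no

n = 108; E_i = n·p_i = [19.64, 39.27, 19.64, 29.45]
χ² = (24−19.64)²/19.64 + (39−39.27)²/39.27 + (17−19.64)²/19.64 + (28−29.45)²/29.45 = 1.3974
df = 3
p-value (upper-tail) = 0.70615
At α=0.01: p ≥ α → fail to reject H₀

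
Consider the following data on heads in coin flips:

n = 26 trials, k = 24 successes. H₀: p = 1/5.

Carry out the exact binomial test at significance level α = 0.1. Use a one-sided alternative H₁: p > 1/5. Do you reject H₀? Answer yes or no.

reject H₀: yes

Exact binomial: n=26, k=24, p₀=1/5=0.2000
P(X≥24) from Σ C(n,i)·p₀^i·(1−p₀)^(n−i)
p-value (one-sided, H₁ greater) = 0.00000
At α=0.1: p < α → reject H₀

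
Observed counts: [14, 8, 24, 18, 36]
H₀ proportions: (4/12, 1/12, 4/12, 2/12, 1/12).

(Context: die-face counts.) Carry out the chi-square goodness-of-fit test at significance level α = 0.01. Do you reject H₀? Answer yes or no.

reject H₀: yes

n = 100; E_i = n·p_i = [33.33, 8.33, 33.33, 16.67, 8.33]
χ² = (14−33.33)²/33.33 + (8−8.33)²/8.33 + (24−33.33)²/33.33 + (18−16.67)²/16.67 + (36−8.33)²/8.33 = 105.8000
df = 4
p-value (upper-tail) = 0.00000
At α=0.01: p < α → reject H₀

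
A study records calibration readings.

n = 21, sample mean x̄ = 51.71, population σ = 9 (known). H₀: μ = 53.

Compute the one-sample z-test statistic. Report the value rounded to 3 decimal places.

SE = σ/√n = 9/√21 = 1.9640
z = (x̄−μ₀)/SE = (51.71−53)/1.9640 = -0.6568

test statistic = -0.657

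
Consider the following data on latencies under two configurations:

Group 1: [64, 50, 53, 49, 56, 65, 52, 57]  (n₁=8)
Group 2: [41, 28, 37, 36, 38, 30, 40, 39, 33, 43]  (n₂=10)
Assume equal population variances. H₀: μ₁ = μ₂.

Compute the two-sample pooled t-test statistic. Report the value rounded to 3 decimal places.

test statistic = 7.520

x̄₁=55.750, s₁=6.042, n₁=8
x̄₂=36.500, s₂=4.836, n₂=10
s_p² = [7·6.042² + 9·4.836²]/16 = 29.1250
SE = √(s_p²·(1/8+1/10)) = 2.5599
t = (55.750−36.500)/2.5599 = 7.5198
df = 16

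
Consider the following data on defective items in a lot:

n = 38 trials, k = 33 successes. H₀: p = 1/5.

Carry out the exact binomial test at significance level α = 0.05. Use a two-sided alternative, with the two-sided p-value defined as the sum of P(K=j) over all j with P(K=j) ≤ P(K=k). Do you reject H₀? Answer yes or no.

reject H₀: yes

Exact binomial: n=38, k=33, p₀=1/5=0.2000
P(X=j) = C(n,j)·p₀^j·(1−p₀)^(n−j); p = Σ P(X=j) over j with P(X=j) ≤ P(X=33)
p-value (two-sided) = 0.00000
At α=0.05: p < α → reject H₀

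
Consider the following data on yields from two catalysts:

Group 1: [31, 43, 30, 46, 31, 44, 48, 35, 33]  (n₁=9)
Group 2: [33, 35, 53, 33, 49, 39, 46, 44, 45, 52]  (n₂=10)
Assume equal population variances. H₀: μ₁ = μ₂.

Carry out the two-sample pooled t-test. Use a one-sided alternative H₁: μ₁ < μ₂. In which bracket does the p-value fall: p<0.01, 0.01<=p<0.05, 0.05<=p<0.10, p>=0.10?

p-value bracket: 0.05<=p<0.10

x̄₁=37.889, s₁=7.253, n₁=9
x̄₂=42.900, s₂=7.534, n₂=10
s_p² = [8·7.253² + 9·7.534²]/17 = 54.8111
SE = √(s_p²·(1/9+1/10)) = 3.4017
t = (37.889−42.900)/3.4017 = -1.4731
df = 17
p-value (one-sided, H₁ less) = 0.07949
→ bracket: 0.05<=p<0.10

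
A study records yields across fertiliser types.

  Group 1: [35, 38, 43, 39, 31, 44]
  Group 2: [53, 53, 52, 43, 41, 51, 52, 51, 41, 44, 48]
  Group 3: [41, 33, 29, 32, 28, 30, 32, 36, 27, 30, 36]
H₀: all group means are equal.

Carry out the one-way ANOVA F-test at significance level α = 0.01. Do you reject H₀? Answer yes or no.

Group means [38.33, 48.09, 32.18], grand mean 39.750
SSB = Σnᵢ(x̄ᵢ−x̄)² = 1407.371; SSW = ΣΣ(x−x̄ᵢ)² = 529.879
MSB = 1407.371/2 = 703.6856; MSW = 529.879/25 = 21.1952
F = MSB/MSW = 33.2003
df = (2, 25)
p-value (upper-tail) = 0.00000
At α=0.01: p < α → reject H₀

reject H₀: yes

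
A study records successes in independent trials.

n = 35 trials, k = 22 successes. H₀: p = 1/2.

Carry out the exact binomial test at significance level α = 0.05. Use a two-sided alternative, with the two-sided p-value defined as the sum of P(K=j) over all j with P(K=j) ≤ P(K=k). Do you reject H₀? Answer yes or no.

reject H₀: no

Exact binomial: n=35, k=22, p₀=1/2=0.5000
P(X=j) = C(n,j)·p₀^j·(1−p₀)^(n−j); p = Σ P(X=j) over j with P(X=j) ≤ P(X=22)
p-value (two-sided) = 0.17547
At α=0.05: p ≥ α → fail to reject H₀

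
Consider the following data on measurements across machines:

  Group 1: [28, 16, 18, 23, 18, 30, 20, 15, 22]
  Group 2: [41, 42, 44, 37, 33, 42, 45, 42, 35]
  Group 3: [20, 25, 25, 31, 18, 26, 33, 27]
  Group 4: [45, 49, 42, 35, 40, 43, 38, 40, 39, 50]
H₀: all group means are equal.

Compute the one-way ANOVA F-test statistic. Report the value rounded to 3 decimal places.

Group means [21.11, 40.11, 25.62, 42.10], grand mean 32.694
SSB = Σnᵢ(x̄ᵢ−x̄)² = 2987.086; SSW = ΣΣ(x−x̄ᵢ)² = 732.553
MSB = 2987.086/3 = 995.6954; MSW = 732.553/32 = 22.8923
F = MSB/MSW = 43.4948
df = (3, 32)

test statistic = 43.495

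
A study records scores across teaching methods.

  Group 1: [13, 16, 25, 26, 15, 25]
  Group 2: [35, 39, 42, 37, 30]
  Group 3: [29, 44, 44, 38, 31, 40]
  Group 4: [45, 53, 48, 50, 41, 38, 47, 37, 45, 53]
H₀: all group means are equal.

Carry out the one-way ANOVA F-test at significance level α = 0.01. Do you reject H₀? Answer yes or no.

reject H₀: yes

Group means [20.00, 36.60, 37.67, 45.70], grand mean 36.519
SSB = Σnᵢ(x̄ᵢ−x̄)² = 2488.107; SSW = ΣΣ(x−x̄ᵢ)² = 752.633
MSB = 2488.107/3 = 829.3691; MSW = 752.633/23 = 32.7232
F = MSB/MSW = 25.3450
df = (3, 23)
p-value (upper-tail) = 0.00000
At α=0.01: p < α → reject H₀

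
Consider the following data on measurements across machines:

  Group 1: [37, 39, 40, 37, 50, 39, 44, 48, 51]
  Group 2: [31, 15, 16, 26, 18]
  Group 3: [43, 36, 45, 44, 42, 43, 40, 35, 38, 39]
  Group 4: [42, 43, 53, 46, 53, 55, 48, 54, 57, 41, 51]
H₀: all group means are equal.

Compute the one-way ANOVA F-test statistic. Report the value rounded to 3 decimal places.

Group means [42.78, 21.20, 40.50, 49.36], grand mean 41.114
SSB = Σnᵢ(x̄ᵢ−x̄)² = 2760.142; SSW = ΣΣ(x−x̄ᵢ)² = 871.401
MSB = 2760.142/3 = 920.0473; MSW = 871.401/31 = 28.1097
F = MSB/MSW = 32.7306
df = (3, 31)

test statistic = 32.731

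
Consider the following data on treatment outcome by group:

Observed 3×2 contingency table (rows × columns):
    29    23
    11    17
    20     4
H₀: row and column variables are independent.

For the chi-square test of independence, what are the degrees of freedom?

degrees of freedom = 2

df = (r−1)(c−1) = (3−1)·(2−1) = 2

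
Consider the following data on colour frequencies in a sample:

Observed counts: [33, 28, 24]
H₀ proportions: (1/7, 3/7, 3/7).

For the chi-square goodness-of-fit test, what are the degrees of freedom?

df = k − 1 = 3 − 1 = 2

degrees of freedom = 2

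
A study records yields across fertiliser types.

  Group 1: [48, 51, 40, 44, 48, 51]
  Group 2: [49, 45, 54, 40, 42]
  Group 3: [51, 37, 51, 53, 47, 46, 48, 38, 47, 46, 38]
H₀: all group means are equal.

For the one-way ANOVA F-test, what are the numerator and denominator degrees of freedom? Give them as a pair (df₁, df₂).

degrees of freedom = [2, 19]

k = 3 groups, N = 22 total
df = (k−1, N−k) = (3−1, 22−3) = (2, 19)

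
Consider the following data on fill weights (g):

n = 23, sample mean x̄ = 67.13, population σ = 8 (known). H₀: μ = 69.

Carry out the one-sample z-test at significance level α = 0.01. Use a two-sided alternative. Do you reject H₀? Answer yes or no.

SE = σ/√n = 8/√23 = 1.6681
z = (x̄−μ₀)/SE = (67.13−69)/1.6681 = -1.1210
p-value (two-sided) = 0.26228
At α=0.01: p ≥ α → fail to reject H₀

reject H₀: no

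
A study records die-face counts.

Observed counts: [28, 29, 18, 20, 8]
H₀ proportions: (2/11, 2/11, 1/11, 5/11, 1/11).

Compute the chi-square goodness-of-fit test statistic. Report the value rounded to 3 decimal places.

test statistic = 33.752

n = 103; E_i = n·p_i = [18.73, 18.73, 9.36, 46.82, 9.36]
χ² = (28−18.73)²/18.73 + (29−18.73)²/18.73 + (18−9.36)²/9.36 + (20−46.82)²/46.82 + (8−9.36)²/9.36 = 33.7524
df = 4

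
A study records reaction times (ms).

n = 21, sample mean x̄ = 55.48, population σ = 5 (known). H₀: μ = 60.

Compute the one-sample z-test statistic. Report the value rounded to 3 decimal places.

SE = σ/√n = 5/√21 = 1.0911
z = (x̄−μ₀)/SE = (55.48−60)/1.0911 = -4.1426

test statistic = -4.143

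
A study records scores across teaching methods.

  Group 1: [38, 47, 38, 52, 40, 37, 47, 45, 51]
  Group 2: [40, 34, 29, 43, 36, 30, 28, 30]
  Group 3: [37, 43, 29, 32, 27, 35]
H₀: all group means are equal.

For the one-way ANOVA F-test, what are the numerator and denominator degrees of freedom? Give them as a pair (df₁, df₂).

degrees of freedom = [2, 20]

k = 3 groups, N = 23 total
df = (k−1, N−k) = (3−1, 23−3) = (2, 20)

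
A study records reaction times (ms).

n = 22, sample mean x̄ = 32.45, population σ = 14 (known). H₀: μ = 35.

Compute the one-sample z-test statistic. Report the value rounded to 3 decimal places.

test statistic = -0.854

SE = σ/√n = 14/√22 = 2.9848
z = (x̄−μ₀)/SE = (32.45−35)/2.9848 = -0.8543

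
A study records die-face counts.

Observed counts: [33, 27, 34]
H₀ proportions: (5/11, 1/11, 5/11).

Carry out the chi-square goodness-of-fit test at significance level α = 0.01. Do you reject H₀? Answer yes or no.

n = 94; E_i = n·p_i = [42.73, 8.55, 42.73]
χ² = (33−42.73)²/42.73 + (27−8.55)²/8.55 + (34−42.73)²/42.73 = 43.8511
df = 2
p-value (upper-tail) = 0.00000
At α=0.01: p < α → reject H₀

reject H₀: yes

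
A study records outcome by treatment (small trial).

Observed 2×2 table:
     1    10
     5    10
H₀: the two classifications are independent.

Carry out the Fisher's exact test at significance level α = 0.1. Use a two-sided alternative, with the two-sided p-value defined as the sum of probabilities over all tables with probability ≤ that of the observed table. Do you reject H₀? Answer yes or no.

reject H₀: no

Margins: r₁=11, r₂=15, c₁=6, c₂=20, n=26
p_obs = C(11,1)·C(15,5)/C(26,6); sum pmf over tables with pmf ≤ p_obs
p-value (two-sided) = 0.19732
At α=0.1: p ≥ α → fail to reject H₀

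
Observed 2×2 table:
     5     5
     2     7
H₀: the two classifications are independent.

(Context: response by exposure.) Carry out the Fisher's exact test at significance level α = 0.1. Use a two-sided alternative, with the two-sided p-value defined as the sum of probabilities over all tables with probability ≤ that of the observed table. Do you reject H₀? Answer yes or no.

reject H₀: no

Margins: r₁=10, r₂=9, c₁=7, c₂=12, n=19
p_obs = C(10,5)·C(9,2)/C(19,7); sum pmf over tables with pmf ≤ p_obs
p-value (two-sided) = 0.34985
At α=0.1: p ≥ α → fail to reject H₀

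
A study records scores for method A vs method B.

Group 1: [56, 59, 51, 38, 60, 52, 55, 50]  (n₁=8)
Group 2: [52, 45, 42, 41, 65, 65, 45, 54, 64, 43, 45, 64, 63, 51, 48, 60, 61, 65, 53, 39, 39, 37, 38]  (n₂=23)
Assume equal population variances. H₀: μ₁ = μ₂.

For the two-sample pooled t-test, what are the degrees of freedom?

degrees of freedom = 29

df = n₁ + n₂ − 2 = 8 + 23 − 2 = 29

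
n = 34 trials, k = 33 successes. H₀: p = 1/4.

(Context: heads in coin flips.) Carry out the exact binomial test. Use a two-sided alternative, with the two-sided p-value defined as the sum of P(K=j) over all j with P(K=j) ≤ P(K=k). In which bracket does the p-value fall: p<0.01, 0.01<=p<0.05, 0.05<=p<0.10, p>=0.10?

p-value bracket: p<0.01

Exact binomial: n=34, k=33, p₀=1/4=0.2500
P(X=j) = C(n,j)·p₀^j·(1−p₀)^(n−j); p = Σ P(X=j) over j with P(X=j) ≤ P(X=33)
p-value (two-sided) = 0.00000
→ bracket: p<0.01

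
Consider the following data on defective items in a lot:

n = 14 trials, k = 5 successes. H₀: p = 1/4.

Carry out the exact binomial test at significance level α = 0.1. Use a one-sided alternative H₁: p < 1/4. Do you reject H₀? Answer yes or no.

Exact binomial: n=14, k=5, p₀=1/4=0.2500
P(X≤5) from Σ C(n,i)·p₀^i·(1−p₀)^(n−i)
p-value (one-sided, H₁ less) = 0.88833
At α=0.1: p ≥ α → fail to reject H₀

reject H₀: no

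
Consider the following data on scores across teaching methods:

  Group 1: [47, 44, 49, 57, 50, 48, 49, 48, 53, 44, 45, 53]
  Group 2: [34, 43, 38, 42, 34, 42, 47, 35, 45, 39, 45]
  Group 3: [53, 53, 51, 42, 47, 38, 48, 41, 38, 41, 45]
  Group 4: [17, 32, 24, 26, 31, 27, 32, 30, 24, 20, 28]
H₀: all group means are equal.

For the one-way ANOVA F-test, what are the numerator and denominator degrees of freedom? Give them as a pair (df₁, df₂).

k = 4 groups, N = 45 total
df = (k−1, N−k) = (4−1, 45−4) = (3, 41)

degrees of freedom = [3, 41]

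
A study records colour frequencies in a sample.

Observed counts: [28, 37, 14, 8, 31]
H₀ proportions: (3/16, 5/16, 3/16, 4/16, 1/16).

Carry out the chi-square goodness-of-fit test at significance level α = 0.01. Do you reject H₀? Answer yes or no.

reject H₀: yes

n = 118; E_i = n·p_i = [22.12, 36.88, 22.12, 29.50, 7.38]
χ² = (28−22.12)²/22.12 + (37−36.88)²/36.88 + (14−22.12)²/22.12 + (8−29.50)²/29.50 + (31−7.38)²/7.38 = 95.8938
df = 4
p-value (upper-tail) = 0.00000
At α=0.01: p < α → reject H₀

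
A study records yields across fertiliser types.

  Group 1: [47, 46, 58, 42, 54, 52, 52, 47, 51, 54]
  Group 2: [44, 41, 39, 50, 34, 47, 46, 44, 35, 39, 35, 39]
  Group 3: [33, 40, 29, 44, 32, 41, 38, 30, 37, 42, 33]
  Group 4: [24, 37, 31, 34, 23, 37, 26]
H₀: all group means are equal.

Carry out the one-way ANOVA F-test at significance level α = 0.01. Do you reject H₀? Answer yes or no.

Group means [50.30, 41.08, 36.27, 30.29], grand mean 40.175
SSB = Σnᵢ(x̄ᵢ−x̄)² = 1887.148; SSW = ΣΣ(x−x̄ᵢ)² = 974.627
MSB = 1887.148/3 = 629.0493; MSW = 974.627/36 = 27.0730
F = MSB/MSW = 23.2353
df = (3, 36)
p-value (upper-tail) = 0.00000
At α=0.01: p < α → reject H₀

reject H₀: yes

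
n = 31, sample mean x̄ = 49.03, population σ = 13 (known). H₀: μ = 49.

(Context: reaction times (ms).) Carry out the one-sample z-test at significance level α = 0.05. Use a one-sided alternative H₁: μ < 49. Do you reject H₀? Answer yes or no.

SE = σ/√n = 13/√31 = 2.3349
z = (x̄−μ₀)/SE = (49.03−49)/2.3349 = 0.0128
p-value (one-sided, H₁ less) = 0.50513
At α=0.05: p ≥ α → fail to reject H₀

reject H₀: no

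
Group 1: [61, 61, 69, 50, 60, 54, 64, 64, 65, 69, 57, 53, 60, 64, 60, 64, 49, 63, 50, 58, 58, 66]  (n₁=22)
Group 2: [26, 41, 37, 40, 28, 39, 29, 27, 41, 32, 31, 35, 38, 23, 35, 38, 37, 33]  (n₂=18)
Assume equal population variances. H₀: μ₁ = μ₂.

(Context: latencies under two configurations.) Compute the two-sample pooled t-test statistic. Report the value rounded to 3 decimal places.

test statistic = 14.353

x̄₁=59.955, s₁=5.859, n₁=22
x̄₂=33.889, s₂=5.529, n₂=18
s_p² = [21·5.859² + 17·5.529²]/38 = 32.6509
SE = √(s_p²·(1/22+1/18)) = 1.8161
t = (59.955−33.889)/1.8161 = 14.3529
df = 38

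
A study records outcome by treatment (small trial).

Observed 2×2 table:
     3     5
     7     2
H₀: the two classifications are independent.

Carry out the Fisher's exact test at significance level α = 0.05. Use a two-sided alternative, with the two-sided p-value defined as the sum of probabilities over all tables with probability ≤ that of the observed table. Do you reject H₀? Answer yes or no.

reject H₀: no

Margins: r₁=8, r₂=9, c₁=10, c₂=7, n=17
p_obs = C(8,3)·C(9,7)/C(17,10); sum pmf over tables with pmf ≤ p_obs
p-value (two-sided) = 0.15343
At α=0.05: p ≥ α → fail to reject H₀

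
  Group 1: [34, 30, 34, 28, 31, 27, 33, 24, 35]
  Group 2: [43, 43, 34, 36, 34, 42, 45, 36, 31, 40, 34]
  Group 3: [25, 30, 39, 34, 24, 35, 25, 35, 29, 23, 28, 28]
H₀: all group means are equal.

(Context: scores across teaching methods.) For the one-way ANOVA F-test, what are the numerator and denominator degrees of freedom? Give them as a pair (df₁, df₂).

k = 3 groups, N = 32 total
df = (k−1, N−k) = (3−1, 32−3) = (2, 29)

degrees of freedom = [2, 29]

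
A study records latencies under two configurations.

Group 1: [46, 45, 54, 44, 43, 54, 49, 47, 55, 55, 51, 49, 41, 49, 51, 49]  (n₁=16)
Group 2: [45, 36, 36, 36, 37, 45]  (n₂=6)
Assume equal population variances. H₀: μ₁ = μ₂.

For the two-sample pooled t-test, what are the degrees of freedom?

degrees of freedom = 20

df = n₁ + n₂ − 2 = 16 + 6 − 2 = 20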